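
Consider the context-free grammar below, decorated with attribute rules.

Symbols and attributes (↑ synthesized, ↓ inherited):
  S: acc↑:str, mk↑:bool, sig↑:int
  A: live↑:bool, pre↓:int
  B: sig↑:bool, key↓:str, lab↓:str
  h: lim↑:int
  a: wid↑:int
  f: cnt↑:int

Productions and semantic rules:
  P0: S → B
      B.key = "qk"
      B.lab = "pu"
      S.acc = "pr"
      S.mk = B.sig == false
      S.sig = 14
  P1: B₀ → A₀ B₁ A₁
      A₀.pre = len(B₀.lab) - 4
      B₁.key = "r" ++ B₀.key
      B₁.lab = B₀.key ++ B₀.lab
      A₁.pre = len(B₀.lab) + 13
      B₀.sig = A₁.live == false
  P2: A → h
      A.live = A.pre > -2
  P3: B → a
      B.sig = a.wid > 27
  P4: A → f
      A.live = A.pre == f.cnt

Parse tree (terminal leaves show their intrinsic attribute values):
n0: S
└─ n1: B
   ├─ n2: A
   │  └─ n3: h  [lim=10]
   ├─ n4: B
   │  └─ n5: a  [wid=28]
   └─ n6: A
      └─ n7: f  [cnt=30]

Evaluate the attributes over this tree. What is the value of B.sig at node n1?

true

1. n1.key = "qk"  ["qk"]
2. n1.lab = "pu"  ["pu"]
3. n2.pre = -2  [len(B₀.lab) - 4]
4. n3.lim = 10  [terminal]
5. n2.live = false  [A.pre > -2]
6. n4.key = "rqk"  ["r" ++ B₀.key]
7. n4.lab = "qkpu"  [B₀.key ++ B₀.lab]
8. n5.wid = 28  [terminal]
9. n4.sig = true  [a.wid > 27]
10. n6.pre = 15  [len(B₀.lab) + 13]
11. n7.cnt = 30  [terminal]
12. n6.live = false  [A.pre == f.cnt]
13. n1.sig = true  [A₁.live == false]
14. n0.acc = "pr"  ["pr"]
15. n0.mk = false  [B.sig == false]
16. n0.sig = 14  [14]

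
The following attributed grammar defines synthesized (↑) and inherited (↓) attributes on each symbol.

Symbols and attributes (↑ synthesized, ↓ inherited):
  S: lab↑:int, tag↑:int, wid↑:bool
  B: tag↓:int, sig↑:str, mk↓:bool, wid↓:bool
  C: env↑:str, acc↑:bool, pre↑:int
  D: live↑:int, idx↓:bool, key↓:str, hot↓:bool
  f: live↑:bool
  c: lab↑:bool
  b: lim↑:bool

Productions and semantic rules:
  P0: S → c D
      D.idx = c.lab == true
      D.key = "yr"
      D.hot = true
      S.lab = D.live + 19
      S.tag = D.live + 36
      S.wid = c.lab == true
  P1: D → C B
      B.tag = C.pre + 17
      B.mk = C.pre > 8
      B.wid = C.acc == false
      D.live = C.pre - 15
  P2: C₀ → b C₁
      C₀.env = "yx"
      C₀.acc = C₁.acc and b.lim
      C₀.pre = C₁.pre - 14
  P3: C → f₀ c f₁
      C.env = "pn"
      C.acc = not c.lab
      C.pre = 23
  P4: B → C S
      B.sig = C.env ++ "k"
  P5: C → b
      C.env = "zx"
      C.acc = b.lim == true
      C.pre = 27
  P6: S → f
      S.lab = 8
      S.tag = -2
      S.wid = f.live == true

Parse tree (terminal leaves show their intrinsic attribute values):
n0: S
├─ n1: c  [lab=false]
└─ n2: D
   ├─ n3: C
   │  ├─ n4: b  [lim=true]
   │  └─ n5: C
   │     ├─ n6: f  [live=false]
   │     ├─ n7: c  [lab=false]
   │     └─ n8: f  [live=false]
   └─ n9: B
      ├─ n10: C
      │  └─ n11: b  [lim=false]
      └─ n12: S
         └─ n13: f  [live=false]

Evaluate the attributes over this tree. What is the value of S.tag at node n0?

1. n1.lab = false  [terminal]
2. n2.idx = false  [c.lab == true]
3. n2.key = "yr"  ["yr"]
4. n2.hot = true  [true]
5. n4.lim = true  [terminal]
6. n6.live = false  [terminal]
7. n7.lab = false  [terminal]
8. n8.live = false  [terminal]
9. n5.env = "pn"  ["pn"]
10. n5.acc = true  [not c.lab]
11. n5.pre = 23  [23]
12. n3.env = "yx"  ["yx"]
13. n3.acc = true  [C₁.acc and b.lim]
14. n3.pre = 9  [C₁.pre - 14]
15. n9.tag = 26  [C.pre + 17]
16. n9.mk = true  [C.pre > 8]
17. n9.wid = false  [C.acc == false]
18. n11.lim = false  [terminal]
19. n10.env = "zx"  ["zx"]
20. n10.acc = false  [b.lim == true]
21. n10.pre = 27  [27]
22. n13.live = false  [terminal]
23. n12.lab = 8  [8]
24. n12.tag = -2  [-2]
25. n12.wid = false  [f.live == true]
26. n9.sig = "zxk"  [C.env ++ "k"]
27. n2.live = -6  [C.pre - 15]
28. n0.lab = 13  [D.live + 19]
29. n0.tag = 30  [D.live + 36]
30. n0.wid = false  [c.lab == true]

30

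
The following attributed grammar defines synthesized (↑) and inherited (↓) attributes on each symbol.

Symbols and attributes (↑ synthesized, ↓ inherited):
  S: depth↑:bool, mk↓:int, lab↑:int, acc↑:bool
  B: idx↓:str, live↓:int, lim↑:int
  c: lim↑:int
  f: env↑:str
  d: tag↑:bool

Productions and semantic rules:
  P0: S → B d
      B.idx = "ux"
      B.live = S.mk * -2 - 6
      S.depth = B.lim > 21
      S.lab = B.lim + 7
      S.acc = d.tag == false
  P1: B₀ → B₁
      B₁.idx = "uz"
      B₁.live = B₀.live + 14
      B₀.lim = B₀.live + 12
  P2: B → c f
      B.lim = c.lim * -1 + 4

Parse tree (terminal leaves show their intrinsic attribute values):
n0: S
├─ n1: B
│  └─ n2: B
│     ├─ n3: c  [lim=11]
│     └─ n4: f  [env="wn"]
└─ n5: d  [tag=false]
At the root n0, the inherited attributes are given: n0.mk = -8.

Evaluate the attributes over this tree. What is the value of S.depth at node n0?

1. n0.mk = -8  [given at root]
2. n1.idx = "ux"  ["ux"]
3. n1.live = 10  [S.mk * -2 - 6]
4. n2.idx = "uz"  ["uz"]
5. n2.live = 24  [B₀.live + 14]
6. n3.lim = 11  [terminal]
7. n4.env = "wn"  [terminal]
8. n2.lim = -7  [c.lim * -1 + 4]
9. n1.lim = 22  [B₀.live + 12]
10. n5.tag = false  [terminal]
11. n0.depth = true  [B.lim > 21]
12. n0.lab = 29  [B.lim + 7]
13. n0.acc = true  [d.tag == false]

true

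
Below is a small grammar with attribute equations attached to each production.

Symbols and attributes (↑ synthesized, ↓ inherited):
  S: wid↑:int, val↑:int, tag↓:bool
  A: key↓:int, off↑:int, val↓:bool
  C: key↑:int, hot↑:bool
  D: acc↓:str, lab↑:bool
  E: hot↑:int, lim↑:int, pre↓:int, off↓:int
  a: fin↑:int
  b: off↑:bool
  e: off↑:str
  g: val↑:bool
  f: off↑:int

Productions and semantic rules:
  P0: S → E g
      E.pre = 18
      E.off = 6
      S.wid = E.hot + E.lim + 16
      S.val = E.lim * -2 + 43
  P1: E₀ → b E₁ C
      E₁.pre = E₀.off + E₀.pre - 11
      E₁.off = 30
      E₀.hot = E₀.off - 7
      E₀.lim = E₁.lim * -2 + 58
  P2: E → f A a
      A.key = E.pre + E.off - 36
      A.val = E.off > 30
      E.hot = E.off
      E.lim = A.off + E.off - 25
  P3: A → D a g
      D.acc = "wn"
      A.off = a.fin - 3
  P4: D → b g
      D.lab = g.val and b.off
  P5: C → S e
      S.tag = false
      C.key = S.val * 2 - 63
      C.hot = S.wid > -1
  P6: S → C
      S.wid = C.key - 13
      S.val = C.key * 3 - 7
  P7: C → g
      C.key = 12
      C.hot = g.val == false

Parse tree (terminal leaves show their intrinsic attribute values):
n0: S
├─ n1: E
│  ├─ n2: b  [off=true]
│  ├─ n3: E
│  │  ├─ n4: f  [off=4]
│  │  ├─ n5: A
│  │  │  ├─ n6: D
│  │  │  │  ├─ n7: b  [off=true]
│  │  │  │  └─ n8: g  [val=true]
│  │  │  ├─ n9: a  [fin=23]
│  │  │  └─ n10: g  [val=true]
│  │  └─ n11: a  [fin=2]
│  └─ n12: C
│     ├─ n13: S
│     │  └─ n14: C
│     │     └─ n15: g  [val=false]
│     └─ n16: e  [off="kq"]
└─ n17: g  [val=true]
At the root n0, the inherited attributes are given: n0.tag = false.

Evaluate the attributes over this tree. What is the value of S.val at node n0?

1. n0.tag = false  [given at root]
2. n1.pre = 18  [18]
3. n1.off = 6  [6]
4. n2.off = true  [terminal]
5. n3.pre = 13  [E₀.off + E₀.pre - 11]
6. n3.off = 30  [30]
7. n4.off = 4  [terminal]
8. n5.key = 7  [E.pre + E.off - 36]
9. n5.val = false  [E.off > 30]
10. n6.acc = "wn"  ["wn"]
11. n7.off = true  [terminal]
12. n8.val = true  [terminal]
13. n6.lab = true  [g.val and b.off]
14. n9.fin = 23  [terminal]
15. n10.val = true  [terminal]
16. n5.off = 20  [a.fin - 3]
17. n11.fin = 2  [terminal]
18. n3.hot = 30  [E.off]
19. n3.lim = 25  [A.off + E.off - 25]
20. n13.tag = false  [false]
21. n15.val = false  [terminal]
22. n14.key = 12  [12]
23. n14.hot = true  [g.val == false]
24. n13.wid = -1  [C.key - 13]
25. n13.val = 29  [C.key * 3 - 7]
26. n16.off = "kq"  [terminal]
27. n12.key = -5  [S.val * 2 - 63]
28. n12.hot = false  [S.wid > -1]
29. n1.hot = -1  [E₀.off - 7]
30. n1.lim = 8  [E₁.lim * -2 + 58]
31. n17.val = true  [terminal]
32. n0.wid = 23  [E.hot + E.lim + 16]
33. n0.val = 27  [E.lim * -2 + 43]

27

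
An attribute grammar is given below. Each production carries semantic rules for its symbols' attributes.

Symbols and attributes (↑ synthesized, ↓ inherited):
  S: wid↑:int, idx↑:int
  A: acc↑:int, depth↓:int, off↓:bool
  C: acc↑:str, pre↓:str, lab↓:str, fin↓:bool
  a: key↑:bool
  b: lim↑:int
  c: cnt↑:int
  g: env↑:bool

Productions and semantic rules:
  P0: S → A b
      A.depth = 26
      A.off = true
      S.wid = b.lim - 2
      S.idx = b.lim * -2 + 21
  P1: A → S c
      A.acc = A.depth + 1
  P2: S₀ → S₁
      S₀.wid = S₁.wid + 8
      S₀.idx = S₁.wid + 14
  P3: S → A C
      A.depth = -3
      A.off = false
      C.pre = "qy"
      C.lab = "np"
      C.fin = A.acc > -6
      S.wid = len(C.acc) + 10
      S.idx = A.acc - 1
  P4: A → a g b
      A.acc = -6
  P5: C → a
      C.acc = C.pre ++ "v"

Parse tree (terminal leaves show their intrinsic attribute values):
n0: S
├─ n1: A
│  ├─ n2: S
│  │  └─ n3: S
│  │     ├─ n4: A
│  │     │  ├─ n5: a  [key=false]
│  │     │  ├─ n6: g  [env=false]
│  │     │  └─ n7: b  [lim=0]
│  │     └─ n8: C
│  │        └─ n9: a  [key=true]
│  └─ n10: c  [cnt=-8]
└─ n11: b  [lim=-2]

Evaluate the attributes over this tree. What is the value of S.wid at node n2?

1. n1.depth = 26  [26]
2. n1.off = true  [true]
3. n4.depth = -3  [-3]
4. n4.off = false  [false]
5. n5.key = false  [terminal]
6. n6.env = false  [terminal]
7. n7.lim = 0  [terminal]
8. n4.acc = -6  [-6]
9. n8.pre = "qy"  ["qy"]
10. n8.lab = "np"  ["np"]
11. n8.fin = false  [A.acc > -6]
12. n9.key = true  [terminal]
13. n8.acc = "qyv"  [C.pre ++ "v"]
14. n3.wid = 13  [len(C.acc) + 10]
15. n3.idx = -7  [A.acc - 1]
16. n2.wid = 21  [S₁.wid + 8]
17. n2.idx = 27  [S₁.wid + 14]
18. n10.cnt = -8  [terminal]
19. n1.acc = 27  [A.depth + 1]
20. n11.lim = -2  [terminal]
21. n0.wid = -4  [b.lim - 2]
22. n0.idx = 25  [b.lim * -2 + 21]

21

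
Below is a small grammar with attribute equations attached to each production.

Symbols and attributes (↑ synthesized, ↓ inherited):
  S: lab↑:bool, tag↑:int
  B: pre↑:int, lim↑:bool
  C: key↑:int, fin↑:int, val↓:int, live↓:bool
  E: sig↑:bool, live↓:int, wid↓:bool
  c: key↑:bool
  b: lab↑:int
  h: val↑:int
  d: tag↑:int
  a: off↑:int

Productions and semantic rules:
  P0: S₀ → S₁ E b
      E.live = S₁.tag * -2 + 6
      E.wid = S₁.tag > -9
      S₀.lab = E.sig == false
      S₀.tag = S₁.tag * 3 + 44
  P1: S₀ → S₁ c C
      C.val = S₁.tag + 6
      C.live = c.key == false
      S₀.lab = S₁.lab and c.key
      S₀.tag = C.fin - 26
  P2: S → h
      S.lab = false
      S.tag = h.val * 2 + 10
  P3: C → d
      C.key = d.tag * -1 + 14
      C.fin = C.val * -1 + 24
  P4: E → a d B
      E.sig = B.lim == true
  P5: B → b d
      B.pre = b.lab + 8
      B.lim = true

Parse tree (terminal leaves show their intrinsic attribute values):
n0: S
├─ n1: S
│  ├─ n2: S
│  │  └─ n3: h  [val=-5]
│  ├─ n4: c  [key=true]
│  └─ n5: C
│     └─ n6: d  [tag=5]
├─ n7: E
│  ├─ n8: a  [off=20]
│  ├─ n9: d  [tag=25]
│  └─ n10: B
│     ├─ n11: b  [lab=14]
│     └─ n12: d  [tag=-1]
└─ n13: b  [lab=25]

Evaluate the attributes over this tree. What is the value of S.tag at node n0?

20

1. n3.val = -5  [terminal]
2. n2.lab = false  [false]
3. n2.tag = 0  [h.val * 2 + 10]
4. n4.key = true  [terminal]
5. n5.val = 6  [S₁.tag + 6]
6. n5.live = false  [c.key == false]
7. n6.tag = 5  [terminal]
8. n5.key = 9  [d.tag * -1 + 14]
9. n5.fin = 18  [C.val * -1 + 24]
10. n1.lab = false  [S₁.lab and c.key]
11. n1.tag = -8  [C.fin - 26]
12. n7.live = 22  [S₁.tag * -2 + 6]
13. n7.wid = true  [S₁.tag > -9]
14. n8.off = 20  [terminal]
15. n9.tag = 25  [terminal]
16. n11.lab = 14  [terminal]
17. n12.tag = -1  [terminal]
18. n10.pre = 22  [b.lab + 8]
19. n10.lim = true  [true]
20. n7.sig = true  [B.lim == true]
21. n13.lab = 25  [terminal]
22. n0.lab = false  [E.sig == false]
23. n0.tag = 20  [S₁.tag * 3 + 44]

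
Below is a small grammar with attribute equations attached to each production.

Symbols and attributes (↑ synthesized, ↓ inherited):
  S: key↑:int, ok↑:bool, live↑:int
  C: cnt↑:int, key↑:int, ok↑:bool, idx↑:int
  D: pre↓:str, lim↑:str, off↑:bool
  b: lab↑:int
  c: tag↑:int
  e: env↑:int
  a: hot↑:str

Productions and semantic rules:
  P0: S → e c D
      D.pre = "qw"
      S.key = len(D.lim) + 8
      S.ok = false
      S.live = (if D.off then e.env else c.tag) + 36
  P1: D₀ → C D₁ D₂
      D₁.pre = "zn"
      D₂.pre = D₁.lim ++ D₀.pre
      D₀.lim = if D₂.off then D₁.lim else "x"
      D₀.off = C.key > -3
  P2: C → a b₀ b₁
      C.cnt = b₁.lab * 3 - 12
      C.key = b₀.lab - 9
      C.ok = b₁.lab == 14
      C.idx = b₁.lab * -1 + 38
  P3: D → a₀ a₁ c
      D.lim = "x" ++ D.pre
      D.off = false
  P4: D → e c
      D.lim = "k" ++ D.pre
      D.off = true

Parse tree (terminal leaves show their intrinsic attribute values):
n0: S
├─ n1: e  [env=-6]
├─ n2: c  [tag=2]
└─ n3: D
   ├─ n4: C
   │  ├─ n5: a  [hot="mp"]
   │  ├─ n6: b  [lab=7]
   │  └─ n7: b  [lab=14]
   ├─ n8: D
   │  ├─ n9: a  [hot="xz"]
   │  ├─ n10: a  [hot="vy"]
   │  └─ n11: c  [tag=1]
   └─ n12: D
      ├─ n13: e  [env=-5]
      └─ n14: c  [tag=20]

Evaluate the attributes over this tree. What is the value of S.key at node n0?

11

1. n1.env = -6  [terminal]
2. n2.tag = 2  [terminal]
3. n3.pre = "qw"  ["qw"]
4. n5.hot = "mp"  [terminal]
5. n6.lab = 7  [terminal]
6. n7.lab = 14  [terminal]
7. n4.cnt = 30  [b₁.lab * 3 - 12]
8. n4.key = -2  [b₀.lab - 9]
9. n4.ok = true  [b₁.lab == 14]
10. n4.idx = 24  [b₁.lab * -1 + 38]
11. n8.pre = "zn"  ["zn"]
12. n9.hot = "xz"  [terminal]
13. n10.hot = "vy"  [terminal]
14. n11.tag = 1  [terminal]
15. n8.lim = "xzn"  ["x" ++ D.pre]
16. n8.off = false  [false]
17. n12.pre = "xznqw"  [D₁.lim ++ D₀.pre]
18. n13.env = -5  [terminal]
19. n14.tag = 20  [terminal]
20. n12.lim = "kxznqw"  ["k" ++ D.pre]
21. n12.off = true  [true]
22. n3.lim = "xzn"  [if D₂.off then D₁.lim else "x"]
23. n3.off = true  [C.key > -3]
24. n0.key = 11  [len(D.lim) + 8]
25. n0.ok = false  [false]
26. n0.live = 30  [(if D.off then e.env else c.tag) + 36]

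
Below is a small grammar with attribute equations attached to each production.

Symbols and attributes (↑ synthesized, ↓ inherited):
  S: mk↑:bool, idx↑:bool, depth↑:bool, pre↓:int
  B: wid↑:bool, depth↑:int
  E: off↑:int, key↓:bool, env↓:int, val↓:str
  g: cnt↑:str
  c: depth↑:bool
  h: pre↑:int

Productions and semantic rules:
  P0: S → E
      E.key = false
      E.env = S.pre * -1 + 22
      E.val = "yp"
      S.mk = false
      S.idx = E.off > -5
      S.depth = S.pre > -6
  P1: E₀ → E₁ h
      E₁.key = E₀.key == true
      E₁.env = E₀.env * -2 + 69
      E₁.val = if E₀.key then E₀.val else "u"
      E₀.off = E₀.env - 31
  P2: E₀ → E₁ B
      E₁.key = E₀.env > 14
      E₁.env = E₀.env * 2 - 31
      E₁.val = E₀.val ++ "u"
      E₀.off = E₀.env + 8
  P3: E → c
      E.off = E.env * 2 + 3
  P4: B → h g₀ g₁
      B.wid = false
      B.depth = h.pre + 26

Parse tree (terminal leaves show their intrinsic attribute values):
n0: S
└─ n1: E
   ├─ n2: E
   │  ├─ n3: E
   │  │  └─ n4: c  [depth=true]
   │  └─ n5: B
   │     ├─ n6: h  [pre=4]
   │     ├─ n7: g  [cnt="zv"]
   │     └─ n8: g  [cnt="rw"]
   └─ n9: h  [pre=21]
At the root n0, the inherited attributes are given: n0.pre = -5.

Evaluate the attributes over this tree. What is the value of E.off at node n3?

1. n0.pre = -5  [given at root]
2. n1.key = false  [false]
3. n1.env = 27  [S.pre * -1 + 22]
4. n1.val = "yp"  ["yp"]
5. n2.key = false  [E₀.key == true]
6. n2.env = 15  [E₀.env * -2 + 69]
7. n2.val = "u"  [if E₀.key then E₀.val else "u"]
8. n3.key = true  [E₀.env > 14]
9. n3.env = -1  [E₀.env * 2 - 31]
10. n3.val = "uu"  [E₀.val ++ "u"]
11. n4.depth = true  [terminal]
12. n3.off = 1  [E.env * 2 + 3]
13. n6.pre = 4  [terminal]
14. n7.cnt = "zv"  [terminal]
15. n8.cnt = "rw"  [terminal]
16. n5.wid = false  [false]
17. n5.depth = 30  [h.pre + 26]
18. n2.off = 23  [E₀.env + 8]
19. n9.pre = 21  [terminal]
20. n1.off = -4  [E₀.env - 31]
21. n0.mk = false  [false]
22. n0.idx = true  [E.off > -5]
23. n0.depth = true  [S.pre > -6]

1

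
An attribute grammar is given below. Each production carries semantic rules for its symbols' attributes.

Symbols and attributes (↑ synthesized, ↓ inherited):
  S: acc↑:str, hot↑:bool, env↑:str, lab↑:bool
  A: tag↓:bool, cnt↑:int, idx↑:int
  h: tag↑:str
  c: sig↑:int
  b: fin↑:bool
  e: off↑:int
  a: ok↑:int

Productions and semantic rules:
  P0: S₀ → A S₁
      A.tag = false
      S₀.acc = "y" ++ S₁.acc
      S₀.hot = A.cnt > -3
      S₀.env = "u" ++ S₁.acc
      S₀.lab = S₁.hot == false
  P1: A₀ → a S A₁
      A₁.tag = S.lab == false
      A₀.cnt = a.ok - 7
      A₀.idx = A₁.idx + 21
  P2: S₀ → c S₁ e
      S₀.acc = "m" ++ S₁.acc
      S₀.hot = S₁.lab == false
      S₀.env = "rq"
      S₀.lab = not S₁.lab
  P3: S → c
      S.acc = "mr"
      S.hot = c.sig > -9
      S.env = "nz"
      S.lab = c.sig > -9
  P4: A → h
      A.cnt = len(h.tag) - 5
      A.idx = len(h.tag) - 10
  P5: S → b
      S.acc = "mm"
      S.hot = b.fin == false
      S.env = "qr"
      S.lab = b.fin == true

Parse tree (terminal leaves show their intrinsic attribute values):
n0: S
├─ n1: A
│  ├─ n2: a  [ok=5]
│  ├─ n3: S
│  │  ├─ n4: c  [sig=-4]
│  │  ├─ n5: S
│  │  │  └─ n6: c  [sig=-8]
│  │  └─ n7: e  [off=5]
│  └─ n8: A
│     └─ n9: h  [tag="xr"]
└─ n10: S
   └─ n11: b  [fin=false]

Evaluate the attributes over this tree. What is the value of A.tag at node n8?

true

1. n1.tag = false  [false]
2. n2.ok = 5  [terminal]
3. n4.sig = -4  [terminal]
4. n6.sig = -8  [terminal]
5. n5.acc = "mr"  ["mr"]
6. n5.hot = true  [c.sig > -9]
7. n5.env = "nz"  ["nz"]
8. n5.lab = true  [c.sig > -9]
9. n7.off = 5  [terminal]
10. n3.acc = "mmr"  ["m" ++ S₁.acc]
11. n3.hot = false  [S₁.lab == false]
12. n3.env = "rq"  ["rq"]
13. n3.lab = false  [not S₁.lab]
14. n8.tag = true  [S.lab == false]
15. n9.tag = "xr"  [terminal]
16. n8.cnt = -3  [len(h.tag) - 5]
17. n8.idx = -8  [len(h.tag) - 10]
18. n1.cnt = -2  [a.ok - 7]
19. n1.idx = 13  [A₁.idx + 21]
20. n11.fin = false  [terminal]
21. n10.acc = "mm"  ["mm"]
22. n10.hot = true  [b.fin == false]
23. n10.env = "qr"  ["qr"]
24. n10.lab = false  [b.fin == true]
25. n0.acc = "ymm"  ["y" ++ S₁.acc]
26. n0.hot = true  [A.cnt > -3]
27. n0.env = "umm"  ["u" ++ S₁.acc]
28. n0.lab = false  [S₁.hot == false]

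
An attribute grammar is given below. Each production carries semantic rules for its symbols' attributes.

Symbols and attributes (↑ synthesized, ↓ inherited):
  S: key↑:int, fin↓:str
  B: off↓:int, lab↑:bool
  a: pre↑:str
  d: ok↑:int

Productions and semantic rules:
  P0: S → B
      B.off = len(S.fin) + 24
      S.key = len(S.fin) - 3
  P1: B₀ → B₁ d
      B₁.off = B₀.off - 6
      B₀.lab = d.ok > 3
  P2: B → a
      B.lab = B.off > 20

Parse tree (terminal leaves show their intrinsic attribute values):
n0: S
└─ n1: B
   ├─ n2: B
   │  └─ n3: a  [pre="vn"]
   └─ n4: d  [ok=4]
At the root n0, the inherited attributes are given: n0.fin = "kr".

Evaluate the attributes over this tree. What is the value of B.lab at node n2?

1. n0.fin = "kr"  [given at root]
2. n1.off = 26  [len(S.fin) + 24]
3. n2.off = 20  [B₀.off - 6]
4. n3.pre = "vn"  [terminal]
5. n2.lab = false  [B.off > 20]
6. n4.ok = 4  [terminal]
7. n1.lab = true  [d.ok > 3]
8. n0.key = -1  [len(S.fin) - 3]

false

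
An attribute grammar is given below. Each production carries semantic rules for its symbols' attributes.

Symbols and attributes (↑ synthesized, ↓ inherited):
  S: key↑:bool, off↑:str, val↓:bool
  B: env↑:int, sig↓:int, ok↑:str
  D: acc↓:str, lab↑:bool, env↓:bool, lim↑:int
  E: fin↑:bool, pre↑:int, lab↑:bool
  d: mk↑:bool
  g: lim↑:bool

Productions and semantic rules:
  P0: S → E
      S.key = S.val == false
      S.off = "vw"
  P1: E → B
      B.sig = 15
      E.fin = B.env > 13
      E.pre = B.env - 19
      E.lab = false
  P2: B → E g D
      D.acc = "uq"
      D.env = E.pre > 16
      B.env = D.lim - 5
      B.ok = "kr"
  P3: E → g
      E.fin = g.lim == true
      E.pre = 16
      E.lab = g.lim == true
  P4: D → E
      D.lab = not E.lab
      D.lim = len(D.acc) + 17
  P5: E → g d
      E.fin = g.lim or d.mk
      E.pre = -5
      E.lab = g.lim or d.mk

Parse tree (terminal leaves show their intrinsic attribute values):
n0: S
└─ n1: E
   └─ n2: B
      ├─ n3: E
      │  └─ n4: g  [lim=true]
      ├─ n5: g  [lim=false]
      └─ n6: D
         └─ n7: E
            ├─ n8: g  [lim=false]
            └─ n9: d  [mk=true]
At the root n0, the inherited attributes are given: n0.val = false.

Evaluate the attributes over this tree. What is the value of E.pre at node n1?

1. n0.val = false  [given at root]
2. n2.sig = 15  [15]
3. n4.lim = true  [terminal]
4. n3.fin = true  [g.lim == true]
5. n3.pre = 16  [16]
6. n3.lab = true  [g.lim == true]
7. n5.lim = false  [terminal]
8. n6.acc = "uq"  ["uq"]
9. n6.env = false  [E.pre > 16]
10. n8.lim = false  [terminal]
11. n9.mk = true  [terminal]
12. n7.fin = true  [g.lim or d.mk]
13. n7.pre = -5  [-5]
14. n7.lab = true  [g.lim or d.mk]
15. n6.lab = false  [not E.lab]
16. n6.lim = 19  [len(D.acc) + 17]
17. n2.env = 14  [D.lim - 5]
18. n2.ok = "kr"  ["kr"]
19. n1.fin = true  [B.env > 13]
20. n1.pre = -5  [B.env - 19]
21. n1.lab = false  [false]
22. n0.key = true  [S.val == false]
23. n0.off = "vw"  ["vw"]

-5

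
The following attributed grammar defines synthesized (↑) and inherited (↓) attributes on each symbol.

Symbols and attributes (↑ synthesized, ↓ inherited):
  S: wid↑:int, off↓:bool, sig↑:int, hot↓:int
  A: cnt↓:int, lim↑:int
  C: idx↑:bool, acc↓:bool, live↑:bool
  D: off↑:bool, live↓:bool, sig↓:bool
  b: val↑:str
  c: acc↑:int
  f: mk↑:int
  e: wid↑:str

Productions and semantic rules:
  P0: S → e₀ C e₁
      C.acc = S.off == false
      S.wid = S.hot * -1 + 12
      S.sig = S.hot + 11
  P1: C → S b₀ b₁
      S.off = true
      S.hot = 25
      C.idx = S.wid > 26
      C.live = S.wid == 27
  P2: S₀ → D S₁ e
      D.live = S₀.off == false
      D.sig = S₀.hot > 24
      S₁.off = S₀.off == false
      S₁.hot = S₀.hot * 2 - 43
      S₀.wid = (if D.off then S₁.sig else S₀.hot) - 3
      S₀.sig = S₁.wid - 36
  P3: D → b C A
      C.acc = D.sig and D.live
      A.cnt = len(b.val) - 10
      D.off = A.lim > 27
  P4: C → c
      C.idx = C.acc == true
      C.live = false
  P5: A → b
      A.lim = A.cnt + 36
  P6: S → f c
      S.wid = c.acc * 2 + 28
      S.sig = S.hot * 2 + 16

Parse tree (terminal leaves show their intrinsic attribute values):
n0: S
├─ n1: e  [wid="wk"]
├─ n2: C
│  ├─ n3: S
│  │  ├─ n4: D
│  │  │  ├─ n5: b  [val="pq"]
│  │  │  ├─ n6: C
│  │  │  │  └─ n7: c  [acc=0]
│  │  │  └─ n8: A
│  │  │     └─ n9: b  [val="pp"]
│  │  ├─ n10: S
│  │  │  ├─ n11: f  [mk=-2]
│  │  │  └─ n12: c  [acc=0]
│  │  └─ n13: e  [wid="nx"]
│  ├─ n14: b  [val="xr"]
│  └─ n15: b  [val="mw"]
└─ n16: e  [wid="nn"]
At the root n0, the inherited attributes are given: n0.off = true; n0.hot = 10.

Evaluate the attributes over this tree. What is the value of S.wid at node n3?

27

1. n0.off = true  [given at root]
2. n0.hot = 10  [given at root]
3. n1.wid = "wk"  [terminal]
4. n2.acc = false  [S.off == false]
5. n3.off = true  [true]
6. n3.hot = 25  [25]
7. n4.live = false  [S₀.off == false]
8. n4.sig = true  [S₀.hot > 24]
9. n5.val = "pq"  [terminal]
10. n6.acc = false  [D.sig and D.live]
11. n7.acc = 0  [terminal]
12. n6.idx = false  [C.acc == true]
13. n6.live = false  [false]
14. n8.cnt = -8  [len(b.val) - 10]
15. n9.val = "pp"  [terminal]
16. n8.lim = 28  [A.cnt + 36]
17. n4.off = true  [A.lim > 27]
18. n10.off = false  [S₀.off == false]
19. n10.hot = 7  [S₀.hot * 2 - 43]
20. n11.mk = -2  [terminal]
21. n12.acc = 0  [terminal]
22. n10.wid = 28  [c.acc * 2 + 28]
23. n10.sig = 30  [S.hot * 2 + 16]
24. n13.wid = "nx"  [terminal]
25. n3.wid = 27  [(if D.off then S₁.sig else S₀.hot) - 3]
26. n3.sig = -8  [S₁.wid - 36]
27. n14.val = "xr"  [terminal]
28. n15.val = "mw"  [terminal]
29. n2.idx = true  [S.wid > 26]
30. n2.live = true  [S.wid == 27]
31. n16.wid = "nn"  [terminal]
32. n0.wid = 2  [S.hot * -1 + 12]
33. n0.sig = 21  [S.hot + 11]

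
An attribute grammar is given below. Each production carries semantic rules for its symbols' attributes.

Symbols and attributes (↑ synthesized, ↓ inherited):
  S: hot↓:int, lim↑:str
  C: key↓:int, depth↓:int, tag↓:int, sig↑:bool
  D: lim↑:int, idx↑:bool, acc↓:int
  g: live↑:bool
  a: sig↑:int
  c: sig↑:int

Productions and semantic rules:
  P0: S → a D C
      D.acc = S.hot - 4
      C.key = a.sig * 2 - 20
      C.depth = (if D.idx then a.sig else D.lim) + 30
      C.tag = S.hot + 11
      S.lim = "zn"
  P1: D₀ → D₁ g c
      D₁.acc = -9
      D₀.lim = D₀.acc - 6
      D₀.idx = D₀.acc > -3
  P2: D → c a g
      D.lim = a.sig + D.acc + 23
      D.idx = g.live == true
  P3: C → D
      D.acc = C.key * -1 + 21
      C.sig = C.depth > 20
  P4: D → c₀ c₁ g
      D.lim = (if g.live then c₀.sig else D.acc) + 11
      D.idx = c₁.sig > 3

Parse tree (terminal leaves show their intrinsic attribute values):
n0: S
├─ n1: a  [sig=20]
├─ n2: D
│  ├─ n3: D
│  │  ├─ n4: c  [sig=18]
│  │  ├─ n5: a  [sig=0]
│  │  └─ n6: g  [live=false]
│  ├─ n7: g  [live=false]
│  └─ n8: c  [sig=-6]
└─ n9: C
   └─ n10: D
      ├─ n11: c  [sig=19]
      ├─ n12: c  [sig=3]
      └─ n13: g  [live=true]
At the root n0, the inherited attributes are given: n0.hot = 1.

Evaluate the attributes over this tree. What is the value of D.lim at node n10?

30

1. n0.hot = 1  [given at root]
2. n1.sig = 20  [terminal]
3. n2.acc = -3  [S.hot - 4]
4. n3.acc = -9  [-9]
5. n4.sig = 18  [terminal]
6. n5.sig = 0  [terminal]
7. n6.live = false  [terminal]
8. n3.lim = 14  [a.sig + D.acc + 23]
9. n3.idx = false  [g.live == true]
10. n7.live = false  [terminal]
11. n8.sig = -6  [terminal]
12. n2.lim = -9  [D₀.acc - 6]
13. n2.idx = false  [D₀.acc > -3]
14. n9.key = 20  [a.sig * 2 - 20]
15. n9.depth = 21  [(if D.idx then a.sig else D.lim) + 30]
16. n9.tag = 12  [S.hot + 11]
17. n10.acc = 1  [C.key * -1 + 21]
18. n11.sig = 19  [terminal]
19. n12.sig = 3  [terminal]
20. n13.live = true  [terminal]
21. n10.lim = 30  [(if g.live then c₀.sig else D.acc) + 11]
22. n10.idx = false  [c₁.sig > 3]
23. n9.sig = true  [C.depth > 20]
24. n0.lim = "zn"  ["zn"]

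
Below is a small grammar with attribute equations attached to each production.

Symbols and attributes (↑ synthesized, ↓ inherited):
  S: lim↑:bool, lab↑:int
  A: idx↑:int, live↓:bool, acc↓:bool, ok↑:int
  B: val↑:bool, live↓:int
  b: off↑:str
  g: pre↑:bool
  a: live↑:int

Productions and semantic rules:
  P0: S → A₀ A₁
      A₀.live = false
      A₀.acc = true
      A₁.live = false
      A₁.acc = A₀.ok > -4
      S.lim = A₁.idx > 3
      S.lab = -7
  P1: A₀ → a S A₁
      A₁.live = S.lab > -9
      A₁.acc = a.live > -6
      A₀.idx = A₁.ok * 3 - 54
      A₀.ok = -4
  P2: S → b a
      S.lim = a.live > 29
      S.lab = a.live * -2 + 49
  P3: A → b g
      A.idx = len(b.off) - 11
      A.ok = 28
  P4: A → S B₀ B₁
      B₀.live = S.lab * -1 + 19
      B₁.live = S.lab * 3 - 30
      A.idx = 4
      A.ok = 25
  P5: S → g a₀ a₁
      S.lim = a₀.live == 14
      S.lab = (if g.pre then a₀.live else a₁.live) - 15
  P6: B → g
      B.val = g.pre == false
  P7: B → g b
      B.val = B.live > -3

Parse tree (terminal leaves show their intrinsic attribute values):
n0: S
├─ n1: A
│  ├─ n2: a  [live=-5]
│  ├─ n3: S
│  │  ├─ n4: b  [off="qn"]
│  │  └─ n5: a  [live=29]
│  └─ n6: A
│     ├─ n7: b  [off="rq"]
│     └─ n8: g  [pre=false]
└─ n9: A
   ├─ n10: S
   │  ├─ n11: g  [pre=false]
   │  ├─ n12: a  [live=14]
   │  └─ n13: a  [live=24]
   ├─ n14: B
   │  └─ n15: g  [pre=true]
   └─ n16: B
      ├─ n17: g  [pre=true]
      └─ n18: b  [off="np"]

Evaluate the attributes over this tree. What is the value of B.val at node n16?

1. n1.live = false  [false]
2. n1.acc = true  [true]
3. n2.live = -5  [terminal]
4. n4.off = "qn"  [terminal]
5. n5.live = 29  [terminal]
6. n3.lim = false  [a.live > 29]
7. n3.lab = -9  [a.live * -2 + 49]
8. n6.live = false  [S.lab > -9]
9. n6.acc = true  [a.live > -6]
10. n7.off = "rq"  [terminal]
11. n8.pre = false  [terminal]
12. n6.idx = -9  [len(b.off) - 11]
13. n6.ok = 28  [28]
14. n1.idx = 30  [A₁.ok * 3 - 54]
15. n1.ok = -4  [-4]
16. n9.live = false  [false]
17. n9.acc = false  [A₀.ok > -4]
18. n11.pre = false  [terminal]
19. n12.live = 14  [terminal]
20. n13.live = 24  [terminal]
21. n10.lim = true  [a₀.live == 14]
22. n10.lab = 9  [(if g.pre then a₀.live else a₁.live) - 15]
23. n14.live = 10  [S.lab * -1 + 19]
24. n15.pre = true  [terminal]
25. n14.val = false  [g.pre == false]
26. n16.live = -3  [S.lab * 3 - 30]
27. n17.pre = true  [terminal]
28. n18.off = "np"  [terminal]
29. n16.val = false  [B.live > -3]
30. n9.idx = 4  [4]
31. n9.ok = 25  [25]
32. n0.lim = true  [A₁.idx > 3]
33. n0.lab = -7  [-7]

false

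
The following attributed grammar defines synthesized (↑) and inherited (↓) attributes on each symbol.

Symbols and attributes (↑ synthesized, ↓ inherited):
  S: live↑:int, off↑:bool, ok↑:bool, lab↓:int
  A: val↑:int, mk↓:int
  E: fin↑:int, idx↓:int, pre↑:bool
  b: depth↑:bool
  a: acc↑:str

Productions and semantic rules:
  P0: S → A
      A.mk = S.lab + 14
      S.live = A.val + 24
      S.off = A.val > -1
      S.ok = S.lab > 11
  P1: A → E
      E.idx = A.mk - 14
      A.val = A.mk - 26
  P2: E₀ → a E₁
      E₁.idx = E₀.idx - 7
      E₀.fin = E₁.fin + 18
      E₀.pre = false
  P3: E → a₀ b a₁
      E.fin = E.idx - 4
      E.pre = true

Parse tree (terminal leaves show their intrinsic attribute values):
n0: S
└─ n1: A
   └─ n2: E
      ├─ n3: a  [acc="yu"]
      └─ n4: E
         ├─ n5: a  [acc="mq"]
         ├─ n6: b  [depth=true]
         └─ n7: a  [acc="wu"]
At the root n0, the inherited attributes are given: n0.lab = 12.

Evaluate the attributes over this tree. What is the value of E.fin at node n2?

1. n0.lab = 12  [given at root]
2. n1.mk = 26  [S.lab + 14]
3. n2.idx = 12  [A.mk - 14]
4. n3.acc = "yu"  [terminal]
5. n4.idx = 5  [E₀.idx - 7]
6. n5.acc = "mq"  [terminal]
7. n6.depth = true  [terminal]
8. n7.acc = "wu"  [terminal]
9. n4.fin = 1  [E.idx - 4]
10. n4.pre = true  [true]
11. n2.fin = 19  [E₁.fin + 18]
12. n2.pre = false  [false]
13. n1.val = 0  [A.mk - 26]
14. n0.live = 24  [A.val + 24]
15. n0.off = true  [A.val > -1]
16. n0.ok = true  [S.lab > 11]

19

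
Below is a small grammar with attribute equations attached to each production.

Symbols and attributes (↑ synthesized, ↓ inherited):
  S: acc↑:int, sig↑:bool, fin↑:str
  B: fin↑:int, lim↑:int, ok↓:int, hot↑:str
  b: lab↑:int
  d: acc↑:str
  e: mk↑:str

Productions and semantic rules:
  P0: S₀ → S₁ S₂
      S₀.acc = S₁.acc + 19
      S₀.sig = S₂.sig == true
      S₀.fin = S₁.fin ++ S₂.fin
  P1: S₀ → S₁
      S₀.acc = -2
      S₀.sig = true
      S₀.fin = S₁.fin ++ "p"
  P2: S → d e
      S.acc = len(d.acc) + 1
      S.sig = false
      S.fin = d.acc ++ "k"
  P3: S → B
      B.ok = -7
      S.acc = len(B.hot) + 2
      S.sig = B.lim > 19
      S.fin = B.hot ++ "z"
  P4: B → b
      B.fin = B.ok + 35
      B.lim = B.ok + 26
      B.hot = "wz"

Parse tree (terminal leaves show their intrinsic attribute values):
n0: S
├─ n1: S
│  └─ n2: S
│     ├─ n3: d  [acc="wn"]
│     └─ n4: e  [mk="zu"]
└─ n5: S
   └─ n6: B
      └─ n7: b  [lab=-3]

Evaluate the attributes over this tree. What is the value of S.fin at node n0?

"wnkpwzz"

1. n3.acc = "wn"  [terminal]
2. n4.mk = "zu"  [terminal]
3. n2.acc = 3  [len(d.acc) + 1]
4. n2.sig = false  [false]
5. n2.fin = "wnk"  [d.acc ++ "k"]
6. n1.acc = -2  [-2]
7. n1.sig = true  [true]
8. n1.fin = "wnkp"  [S₁.fin ++ "p"]
9. n6.ok = -7  [-7]
10. n7.lab = -3  [terminal]
11. n6.fin = 28  [B.ok + 35]
12. n6.lim = 19  [B.ok + 26]
13. n6.hot = "wz"  ["wz"]
14. n5.acc = 4  [len(B.hot) + 2]
15. n5.sig = false  [B.lim > 19]
16. n5.fin = "wzz"  [B.hot ++ "z"]
17. n0.acc = 17  [S₁.acc + 19]
18. n0.sig = false  [S₂.sig == true]
19. n0.fin = "wnkpwzz"  [S₁.fin ++ S₂.fin]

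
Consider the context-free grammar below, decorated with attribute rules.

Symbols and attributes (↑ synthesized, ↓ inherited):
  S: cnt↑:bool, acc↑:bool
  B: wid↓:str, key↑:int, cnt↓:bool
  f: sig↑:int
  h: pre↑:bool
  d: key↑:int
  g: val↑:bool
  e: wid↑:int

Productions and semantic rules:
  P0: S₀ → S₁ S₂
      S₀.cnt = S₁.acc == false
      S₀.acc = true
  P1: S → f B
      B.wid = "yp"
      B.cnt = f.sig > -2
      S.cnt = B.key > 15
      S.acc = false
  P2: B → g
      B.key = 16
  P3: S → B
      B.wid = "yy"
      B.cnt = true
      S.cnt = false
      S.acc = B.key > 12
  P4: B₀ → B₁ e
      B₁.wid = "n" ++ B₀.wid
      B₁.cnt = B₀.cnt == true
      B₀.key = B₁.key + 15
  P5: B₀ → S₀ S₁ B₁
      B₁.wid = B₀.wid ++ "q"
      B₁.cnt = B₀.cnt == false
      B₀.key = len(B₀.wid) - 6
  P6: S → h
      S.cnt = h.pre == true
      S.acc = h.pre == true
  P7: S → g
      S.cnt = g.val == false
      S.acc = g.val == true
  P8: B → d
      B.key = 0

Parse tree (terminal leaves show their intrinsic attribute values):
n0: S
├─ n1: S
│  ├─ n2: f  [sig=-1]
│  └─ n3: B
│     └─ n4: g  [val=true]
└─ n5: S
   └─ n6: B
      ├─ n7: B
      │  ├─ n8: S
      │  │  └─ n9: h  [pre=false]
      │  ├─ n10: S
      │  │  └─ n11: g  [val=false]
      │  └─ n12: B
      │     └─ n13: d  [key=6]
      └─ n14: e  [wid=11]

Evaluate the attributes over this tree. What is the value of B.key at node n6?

1. n2.sig = -1  [terminal]
2. n3.wid = "yp"  ["yp"]
3. n3.cnt = true  [f.sig > -2]
4. n4.val = true  [terminal]
5. n3.key = 16  [16]
6. n1.cnt = true  [B.key > 15]
7. n1.acc = false  [false]
8. n6.wid = "yy"  ["yy"]
9. n6.cnt = true  [true]
10. n7.wid = "nyy"  ["n" ++ B₀.wid]
11. n7.cnt = true  [B₀.cnt == true]
12. n9.pre = false  [terminal]
13. n8.cnt = false  [h.pre == true]
14. n8.acc = false  [h.pre == true]
15. n11.val = false  [terminal]
16. n10.cnt = true  [g.val == false]
17. n10.acc = false  [g.val == true]
18. n12.wid = "nyyq"  [B₀.wid ++ "q"]
19. n12.cnt = false  [B₀.cnt == false]
20. n13.key = 6  [terminal]
21. n12.key = 0  [0]
22. n7.key = -3  [len(B₀.wid) - 6]
23. n14.wid = 11  [terminal]
24. n6.key = 12  [B₁.key + 15]
25. n5.cnt = false  [false]
26. n5.acc = false  [B.key > 12]
27. n0.cnt = true  [S₁.acc == false]
28. n0.acc = true  [true]

12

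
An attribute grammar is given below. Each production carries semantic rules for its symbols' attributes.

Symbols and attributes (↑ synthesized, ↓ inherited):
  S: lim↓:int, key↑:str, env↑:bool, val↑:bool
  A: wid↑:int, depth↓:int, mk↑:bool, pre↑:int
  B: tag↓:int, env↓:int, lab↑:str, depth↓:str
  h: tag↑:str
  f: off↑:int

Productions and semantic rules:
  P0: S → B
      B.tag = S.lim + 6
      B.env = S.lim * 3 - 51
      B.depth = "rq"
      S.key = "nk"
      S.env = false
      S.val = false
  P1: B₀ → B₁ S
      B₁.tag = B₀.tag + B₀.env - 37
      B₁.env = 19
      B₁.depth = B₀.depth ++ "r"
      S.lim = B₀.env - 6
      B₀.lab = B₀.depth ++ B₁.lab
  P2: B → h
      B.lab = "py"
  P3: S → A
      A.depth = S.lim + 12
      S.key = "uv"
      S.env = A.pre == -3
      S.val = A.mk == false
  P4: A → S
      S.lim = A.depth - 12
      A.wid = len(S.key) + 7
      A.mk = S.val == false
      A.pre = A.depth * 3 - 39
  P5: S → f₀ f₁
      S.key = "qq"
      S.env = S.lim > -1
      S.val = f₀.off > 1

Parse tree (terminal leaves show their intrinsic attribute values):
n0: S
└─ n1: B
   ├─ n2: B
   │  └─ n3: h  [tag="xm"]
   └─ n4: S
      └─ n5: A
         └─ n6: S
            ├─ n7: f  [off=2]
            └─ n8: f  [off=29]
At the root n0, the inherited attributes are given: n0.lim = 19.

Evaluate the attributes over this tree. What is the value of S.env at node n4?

1. n0.lim = 19  [given at root]
2. n1.tag = 25  [S.lim + 6]
3. n1.env = 6  [S.lim * 3 - 51]
4. n1.depth = "rq"  ["rq"]
5. n2.tag = -6  [B₀.tag + B₀.env - 37]
6. n2.env = 19  [19]
7. n2.depth = "rqr"  [B₀.depth ++ "r"]
8. n3.tag = "xm"  [terminal]
9. n2.lab = "py"  ["py"]
10. n4.lim = 0  [B₀.env - 6]
11. n5.depth = 12  [S.lim + 12]
12. n6.lim = 0  [A.depth - 12]
13. n7.off = 2  [terminal]
14. n8.off = 29  [terminal]
15. n6.key = "qq"  ["qq"]
16. n6.env = true  [S.lim > -1]
17. n6.val = true  [f₀.off > 1]
18. n5.wid = 9  [len(S.key) + 7]
19. n5.mk = false  [S.val == false]
20. n5.pre = -3  [A.depth * 3 - 39]
21. n4.key = "uv"  ["uv"]
22. n4.env = true  [A.pre == -3]
23. n4.val = true  [A.mk == false]
24. n1.lab = "rqpy"  [B₀.depth ++ B₁.lab]
25. n0.key = "nk"  ["nk"]
26. n0.env = false  [false]
27. n0.val = false  [false]

true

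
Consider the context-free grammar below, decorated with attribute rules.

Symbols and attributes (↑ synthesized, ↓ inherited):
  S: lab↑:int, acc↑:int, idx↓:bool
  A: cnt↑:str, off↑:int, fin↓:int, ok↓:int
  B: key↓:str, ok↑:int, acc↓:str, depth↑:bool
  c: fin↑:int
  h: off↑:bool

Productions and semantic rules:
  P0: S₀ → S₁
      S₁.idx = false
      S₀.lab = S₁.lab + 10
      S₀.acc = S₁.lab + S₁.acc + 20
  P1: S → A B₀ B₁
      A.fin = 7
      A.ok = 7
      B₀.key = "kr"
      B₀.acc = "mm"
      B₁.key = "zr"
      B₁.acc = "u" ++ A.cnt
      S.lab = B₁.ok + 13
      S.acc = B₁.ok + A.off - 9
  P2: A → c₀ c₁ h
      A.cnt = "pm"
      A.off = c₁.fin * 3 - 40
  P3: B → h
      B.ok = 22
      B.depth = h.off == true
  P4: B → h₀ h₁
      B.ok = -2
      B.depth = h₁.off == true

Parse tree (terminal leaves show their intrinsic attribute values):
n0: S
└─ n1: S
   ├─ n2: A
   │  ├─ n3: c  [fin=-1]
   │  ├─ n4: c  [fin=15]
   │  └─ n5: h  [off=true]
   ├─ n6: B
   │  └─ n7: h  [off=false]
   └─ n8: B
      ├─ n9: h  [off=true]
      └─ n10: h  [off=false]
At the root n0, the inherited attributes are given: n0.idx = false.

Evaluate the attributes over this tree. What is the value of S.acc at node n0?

25

1. n0.idx = false  [given at root]
2. n1.idx = false  [false]
3. n2.fin = 7  [7]
4. n2.ok = 7  [7]
5. n3.fin = -1  [terminal]
6. n4.fin = 15  [terminal]
7. n5.off = true  [terminal]
8. n2.cnt = "pm"  ["pm"]
9. n2.off = 5  [c₁.fin * 3 - 40]
10. n6.key = "kr"  ["kr"]
11. n6.acc = "mm"  ["mm"]
12. n7.off = false  [terminal]
13. n6.ok = 22  [22]
14. n6.depth = false  [h.off == true]
15. n8.key = "zr"  ["zr"]
16. n8.acc = "upm"  ["u" ++ A.cnt]
17. n9.off = true  [terminal]
18. n10.off = false  [terminal]
19. n8.ok = -2  [-2]
20. n8.depth = false  [h₁.off == true]
21. n1.lab = 11  [B₁.ok + 13]
22. n1.acc = -6  [B₁.ok + A.off - 9]
23. n0.lab = 21  [S₁.lab + 10]
24. n0.acc = 25  [S₁.lab + S₁.acc + 20]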